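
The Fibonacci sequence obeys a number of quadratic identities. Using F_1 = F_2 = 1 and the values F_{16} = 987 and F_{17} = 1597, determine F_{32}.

By the doubling identity F_{2k} = F_k(2F_{k+1} − F_k): F_{32} = 987·(2·1597 − 987) = 987·2207 = 2178309.

2178309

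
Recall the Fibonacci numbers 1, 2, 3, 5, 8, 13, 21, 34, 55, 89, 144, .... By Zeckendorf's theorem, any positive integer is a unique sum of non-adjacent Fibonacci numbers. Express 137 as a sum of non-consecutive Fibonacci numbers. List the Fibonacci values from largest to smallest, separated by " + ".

137 − 89 = 48
48 − 34 = 14
14 − 13 = 1
1 − 1 = 0
So 137 = 89 + 34 + 13 + 1, with no two terms consecutive in the sequence.

89 + 34 + 13 + 1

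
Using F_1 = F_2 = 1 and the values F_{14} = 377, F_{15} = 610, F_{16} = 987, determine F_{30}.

By the addition formula F_{m+n} = F_m F_{n+1} + F_{m−1} F_n with m=16, n=14: F_{30} = 987·610 + 610·377 = 602070 + 229970 = 832040.

832040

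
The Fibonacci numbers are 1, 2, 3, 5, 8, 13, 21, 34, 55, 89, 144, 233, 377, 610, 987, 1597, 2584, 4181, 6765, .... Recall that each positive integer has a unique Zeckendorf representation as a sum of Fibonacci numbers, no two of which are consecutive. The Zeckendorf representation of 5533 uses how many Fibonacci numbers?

7

take 4181 (≤ 5533); 5533 − 4181 = 1352
take 987 (≤ 1352); 1352 − 987 = 365
take 233 (≤ 365); 365 − 233 = 132
take 89 (≤ 132); 132 − 89 = 43
take 34 (≤ 43); 43 − 34 = 9
take 8 (≤ 9); 9 − 8 = 1
take 1 (≤ 1); 1 − 1 = 0
5533 = 4181 + 987 + 233 + 89 + 34 + 8 + 1, which has 7 terms.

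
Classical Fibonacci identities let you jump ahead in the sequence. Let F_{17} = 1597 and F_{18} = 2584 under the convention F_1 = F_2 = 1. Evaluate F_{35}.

By F_{2k+1} = F_k² + F_{k+1}²: F_{35} = 1597² + 2584² = 2550409 + 6677056 = 9227465.

9227465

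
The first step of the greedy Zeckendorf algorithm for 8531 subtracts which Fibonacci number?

6765 ≤ 8531 < 10946, so the largest Fibonacci number not exceeding 8531 is 6765.

6765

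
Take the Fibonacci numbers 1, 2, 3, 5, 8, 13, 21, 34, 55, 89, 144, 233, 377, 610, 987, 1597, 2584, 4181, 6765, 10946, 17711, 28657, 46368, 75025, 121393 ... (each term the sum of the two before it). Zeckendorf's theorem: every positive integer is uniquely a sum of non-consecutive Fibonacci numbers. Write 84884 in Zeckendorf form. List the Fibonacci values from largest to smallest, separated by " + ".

75025 + 6765 + 2584 + 377 + 89 + 34 + 8 + 2

75025 ≤ 84884 < 121393, so take 75025; remainder 9859
6765 ≤ 9859 < 10946, so take 6765; remainder 3094
2584 ≤ 3094 < 4181, so take 2584; remainder 510
377 ≤ 510 < 610, so take 377; remainder 133
89 ≤ 133 < 144, so take 89; remainder 44
34 ≤ 44 < 55, so take 34; remainder 10
8 ≤ 10 < 13, so take 8; remainder 2
2 ≤ 2 < 3, so take 2; remainder 0
So 84884 = 75025 + 6765 + 2584 + 377 + 89 + 34 + 8 + 2, with no two terms consecutive in the sequence.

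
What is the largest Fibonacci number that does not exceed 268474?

196418

196418 ≤ 268474 < 317811, so the largest Fibonacci number not exceeding 268474 is 196418.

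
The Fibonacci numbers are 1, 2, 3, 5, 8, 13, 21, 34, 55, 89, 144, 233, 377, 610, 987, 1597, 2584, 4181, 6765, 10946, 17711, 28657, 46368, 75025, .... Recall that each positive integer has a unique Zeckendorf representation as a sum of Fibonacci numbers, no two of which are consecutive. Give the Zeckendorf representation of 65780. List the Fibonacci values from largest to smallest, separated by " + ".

46368 + 17711 + 1597 + 89 + 13 + 2

Greedily peel off the largest Fibonacci term at each step:
take 46368 (≤ 65780); 65780 − 46368 = 19412
take 17711 (≤ 19412); 19412 − 17711 = 1701
take 1597 (≤ 1701); 1701 − 1597 = 104
take 89 (≤ 104); 104 − 89 = 15
take 13 (≤ 15); 15 − 13 = 2
take 2 (≤ 2); 2 − 2 = 0
So 65780 = 46368 + 17711 + 1597 + 89 + 13 + 2, with no two terms consecutive in the sequence.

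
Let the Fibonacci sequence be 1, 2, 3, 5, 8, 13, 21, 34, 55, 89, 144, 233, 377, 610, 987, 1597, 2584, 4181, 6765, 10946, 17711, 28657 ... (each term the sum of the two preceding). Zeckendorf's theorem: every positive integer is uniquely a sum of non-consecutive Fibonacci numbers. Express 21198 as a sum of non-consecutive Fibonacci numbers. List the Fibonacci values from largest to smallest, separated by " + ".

17711 ≤ 21198 < 28657, so take 17711; remainder 3487
2584 ≤ 3487 < 4181, so take 2584; remainder 903
610 ≤ 903 < 987, so take 610; remainder 293
233 ≤ 293 < 377, so take 233; remainder 60
55 ≤ 60 < 89, so take 55; remainder 5
5 ≤ 5 < 8, so take 5; remainder 0
So 21198 = 17711 + 2584 + 610 + 233 + 55 + 5, with no two terms consecutive in the sequence.

17711 + 2584 + 610 + 233 + 55 + 5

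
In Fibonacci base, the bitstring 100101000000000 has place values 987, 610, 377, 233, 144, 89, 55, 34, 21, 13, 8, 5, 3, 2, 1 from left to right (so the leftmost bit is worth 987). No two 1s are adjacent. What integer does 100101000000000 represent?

Summing the place values of the 1 bits: 987 + 233 + 89 = 1309.

1309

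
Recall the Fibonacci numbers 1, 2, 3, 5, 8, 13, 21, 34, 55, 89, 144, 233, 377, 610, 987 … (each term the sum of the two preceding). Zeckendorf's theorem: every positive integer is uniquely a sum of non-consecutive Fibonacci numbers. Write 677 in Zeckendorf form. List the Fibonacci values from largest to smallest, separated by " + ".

Repeatedly subtract the largest Fibonacci number that fits:
677: greatest Fibonacci not exceeding it is 610, leaving 67
67: greatest Fibonacci not exceeding it is 55, leaving 12
12: greatest Fibonacci not exceeding it is 8, leaving 4
4: greatest Fibonacci not exceeding it is 3, leaving 1
1: greatest Fibonacci not exceeding it is 1, leaving 0
So 677 = 610 + 55 + 8 + 3 + 1, with no two terms consecutive in the sequence.

610 + 55 + 8 + 3 + 1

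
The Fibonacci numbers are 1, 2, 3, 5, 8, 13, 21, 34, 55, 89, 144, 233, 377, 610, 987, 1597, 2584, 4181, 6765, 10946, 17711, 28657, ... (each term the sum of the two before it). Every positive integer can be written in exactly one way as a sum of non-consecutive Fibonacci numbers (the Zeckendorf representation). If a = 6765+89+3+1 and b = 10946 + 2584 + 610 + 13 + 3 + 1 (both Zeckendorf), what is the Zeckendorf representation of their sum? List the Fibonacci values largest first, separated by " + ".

The two numbers are 6858 and 14157, so their sum is 21015.
take 17711 (≤ 21015); 21015 − 17711 = 3304
take 2584 (≤ 3304); 3304 − 2584 = 720
take 610 (≤ 720); 720 − 610 = 110
take 89 (≤ 110); 110 − 89 = 21
take 21 (≤ 21); 21 − 21 = 0

17711 + 2584 + 610 + 89 + 21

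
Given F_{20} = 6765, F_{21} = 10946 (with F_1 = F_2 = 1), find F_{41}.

By the addition formula F_{m+n} = F_m F_{n+1} + F_{m−1} F_n with m=21, n=20: F_{41} = 10946·10946 + 6765·6765 = 119814916 + 45765225 = 165580141.

165580141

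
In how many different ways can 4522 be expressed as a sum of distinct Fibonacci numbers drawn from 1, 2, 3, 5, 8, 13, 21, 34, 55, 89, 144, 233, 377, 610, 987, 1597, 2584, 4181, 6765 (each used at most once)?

4522 = 4181+233+89+13+5+1 = 4181+233+89+13+3+2+1 = 4181+233+55+34+13+5+1 = 2584+1597+233+89+13+5+1 = 4181+233+89+8+5+3+2+1 = … (32 more), for 37 in all.

37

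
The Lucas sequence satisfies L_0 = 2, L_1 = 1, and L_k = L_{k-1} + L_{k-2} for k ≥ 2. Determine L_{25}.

167761

Iterating the recurrence up to L_{21} = 24476 and L_{20} = 15127:
L_{22} = L_{21} + L_{20} = 24476 + 15127 = 39603
L_{23} = L_{22} + L_{21} = 39603 + 24476 = 64079
L_{24} = L_{23} + L_{22} = 64079 + 39603 = 103682
L_{25} = L_{24} + L_{23} = 103682 + 64079 = 167761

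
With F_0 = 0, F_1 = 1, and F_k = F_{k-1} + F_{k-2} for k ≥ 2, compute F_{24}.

Iterating the recurrence up to F_{16} = 987 and F_{15} = 610:
F_{17} = F_{16} + F_{15} = 987 + 610 = 1597
F_{18} = F_{17} + F_{16} = 1597 + 987 = 2584
F_{19} = F_{18} + F_{17} = 2584 + 1597 = 4181
F_{20} = F_{19} + F_{18} = 4181 + 2584 = 6765
F_{21} = F_{20} + F_{19} = 6765 + 4181 = 10946
F_{22} = F_{21} + F_{20} = 10946 + 6765 = 17711
F_{23} = F_{22} + F_{21} = 17711 + 10946 = 28657
F_{24} = F_{23} + F_{22} = 28657 + 17711 = 46368

46368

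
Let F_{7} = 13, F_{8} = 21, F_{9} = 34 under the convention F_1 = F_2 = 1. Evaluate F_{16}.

987

By the addition formula F_{m+n} = F_m F_{n+1} + F_{m−1} F_n with m=9, n=7: F_{16} = 34·21 + 21·13 = 714 + 273 = 987.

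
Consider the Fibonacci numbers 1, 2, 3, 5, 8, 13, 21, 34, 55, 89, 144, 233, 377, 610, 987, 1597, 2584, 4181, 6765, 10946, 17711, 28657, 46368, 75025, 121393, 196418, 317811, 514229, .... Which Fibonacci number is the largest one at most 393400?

317811 ≤ 393400 < 514229, so the largest Fibonacci number not exceeding 393400 is 317811.

317811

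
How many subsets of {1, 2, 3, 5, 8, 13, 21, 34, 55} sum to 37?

6

37 = 34+3 = 34+2+1 = 21+13+3 = 21+13+2+1 = 21+8+5+3 = … (1 more), for 6 in all.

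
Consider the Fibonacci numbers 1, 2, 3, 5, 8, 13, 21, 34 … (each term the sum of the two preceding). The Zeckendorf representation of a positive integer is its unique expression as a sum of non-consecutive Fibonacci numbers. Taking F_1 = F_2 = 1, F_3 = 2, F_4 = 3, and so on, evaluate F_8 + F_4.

F_8 + F_4 = 21 + 3 = 24.

24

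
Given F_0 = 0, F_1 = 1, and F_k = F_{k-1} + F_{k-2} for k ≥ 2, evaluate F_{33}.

3524578

Iterating the recurrence up to F_{29} = 514229 and F_{28} = 317811:
F_{30} = F_{29} + F_{28} = 514229 + 317811 = 832040
F_{31} = F_{30} + F_{29} = 832040 + 514229 = 1346269
F_{32} = F_{31} + F_{30} = 1346269 + 832040 = 2178309
F_{33} = F_{32} + F_{31} = 2178309 + 1346269 = 3524578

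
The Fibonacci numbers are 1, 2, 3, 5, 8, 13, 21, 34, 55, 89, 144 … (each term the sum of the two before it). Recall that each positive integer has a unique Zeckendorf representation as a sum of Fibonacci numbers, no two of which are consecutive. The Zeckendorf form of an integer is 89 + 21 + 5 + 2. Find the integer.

89 + 21 + 5 + 2 = 117.

117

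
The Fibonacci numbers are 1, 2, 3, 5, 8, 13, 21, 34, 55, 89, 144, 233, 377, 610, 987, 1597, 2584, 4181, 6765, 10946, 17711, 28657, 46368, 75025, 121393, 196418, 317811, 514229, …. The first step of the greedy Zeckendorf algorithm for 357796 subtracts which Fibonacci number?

317811

317811 ≤ 357796 < 514229, so the largest Fibonacci number not exceeding 357796 is 317811.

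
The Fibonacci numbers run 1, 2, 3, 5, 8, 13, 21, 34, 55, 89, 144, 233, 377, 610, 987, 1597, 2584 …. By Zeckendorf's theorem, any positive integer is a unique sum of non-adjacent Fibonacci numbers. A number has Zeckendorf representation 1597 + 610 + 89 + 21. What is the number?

1597 + 610 + 89 + 21 = 2317.

2317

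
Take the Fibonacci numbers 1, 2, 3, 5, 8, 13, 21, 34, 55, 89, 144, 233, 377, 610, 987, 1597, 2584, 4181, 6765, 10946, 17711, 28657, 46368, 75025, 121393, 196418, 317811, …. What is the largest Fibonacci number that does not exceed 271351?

196418

196418 ≤ 271351 < 317811, so the largest Fibonacci number not exceeding 271351 is 196418.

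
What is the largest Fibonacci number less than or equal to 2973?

2584 ≤ 2973 < 4181, so the largest Fibonacci number not exceeding 2973 is 2584.

2584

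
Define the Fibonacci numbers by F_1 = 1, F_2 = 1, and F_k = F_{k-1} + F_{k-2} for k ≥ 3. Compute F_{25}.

75025

Iterating the recurrence up to F_{21} = 10946 and F_{20} = 6765:
F_{22} = F_{21} + F_{20} = 10946 + 6765 = 17711
F_{23} = F_{22} + F_{21} = 17711 + 10946 = 28657
F_{24} = F_{23} + F_{22} = 28657 + 17711 = 46368
F_{25} = F_{24} + F_{23} = 46368 + 28657 = 75025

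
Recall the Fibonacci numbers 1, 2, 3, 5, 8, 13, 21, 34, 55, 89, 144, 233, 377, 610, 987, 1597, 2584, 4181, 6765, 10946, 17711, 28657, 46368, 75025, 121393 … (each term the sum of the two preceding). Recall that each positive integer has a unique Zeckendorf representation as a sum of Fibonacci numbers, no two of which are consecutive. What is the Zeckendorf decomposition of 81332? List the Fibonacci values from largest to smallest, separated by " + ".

75025 + 4181 + 1597 + 377 + 144 + 8

81332: greatest Fibonacci not exceeding it is 75025, leaving 6307
6307: greatest Fibonacci not exceeding it is 4181, leaving 2126
2126: greatest Fibonacci not exceeding it is 1597, leaving 529
529: greatest Fibonacci not exceeding it is 377, leaving 152
152: greatest Fibonacci not exceeding it is 144, leaving 8
8: greatest Fibonacci not exceeding it is 8, leaving 0
So 81332 = 75025 + 4181 + 1597 + 377 + 144 + 8, with no two terms consecutive in the sequence.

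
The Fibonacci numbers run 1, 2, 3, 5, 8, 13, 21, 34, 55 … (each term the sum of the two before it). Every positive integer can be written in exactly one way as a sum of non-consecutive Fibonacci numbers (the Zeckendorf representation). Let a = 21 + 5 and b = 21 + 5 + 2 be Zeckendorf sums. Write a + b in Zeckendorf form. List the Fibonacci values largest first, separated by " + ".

34 + 13 + 5 + 2

The two numbers are 26 and 28, so their sum is 54.
subtract 34 from 54: 20 remains
subtract 13 from 20: 7 remains
subtract 5 from 7: 2 remains
subtract 2 from 2: 0 remains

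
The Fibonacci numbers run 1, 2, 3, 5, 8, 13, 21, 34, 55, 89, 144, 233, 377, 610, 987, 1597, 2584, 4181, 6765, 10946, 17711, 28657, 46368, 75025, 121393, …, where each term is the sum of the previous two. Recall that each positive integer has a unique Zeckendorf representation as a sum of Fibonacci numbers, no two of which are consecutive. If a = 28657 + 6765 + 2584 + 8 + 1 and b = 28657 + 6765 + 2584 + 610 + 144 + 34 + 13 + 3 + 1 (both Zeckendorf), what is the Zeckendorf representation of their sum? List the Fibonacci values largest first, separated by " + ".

75025 + 1597 + 144 + 55 + 5

The two numbers are 38015 and 38811, so their sum is 76826.
Greedily peel off the largest Fibonacci term at each step:
76826 − 75025 = 1801
1801 − 1597 = 204
204 − 144 = 60
60 − 55 = 5
5 − 5 = 0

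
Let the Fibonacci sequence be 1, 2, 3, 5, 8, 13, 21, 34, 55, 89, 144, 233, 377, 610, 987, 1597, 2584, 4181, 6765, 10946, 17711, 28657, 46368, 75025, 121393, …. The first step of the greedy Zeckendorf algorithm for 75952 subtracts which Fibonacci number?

75025

75025 ≤ 75952 < 121393, so the largest Fibonacci number not exceeding 75952 is 75025.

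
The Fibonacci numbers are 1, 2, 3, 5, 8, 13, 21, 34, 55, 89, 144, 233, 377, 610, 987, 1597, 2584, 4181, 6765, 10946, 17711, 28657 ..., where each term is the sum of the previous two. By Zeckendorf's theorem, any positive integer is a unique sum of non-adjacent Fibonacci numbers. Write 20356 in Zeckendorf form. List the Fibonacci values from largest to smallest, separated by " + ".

17711 + 2584 + 55 + 5 + 1

Greedy algorithm:
17711 ≤ 20356 < 28657, so take 17711; remainder 2645
2584 ≤ 2645 < 4181, so take 2584; remainder 61
55 ≤ 61 < 89, so take 55; remainder 6
5 ≤ 6 < 8, so take 5; remainder 1
1 ≤ 1 < 2, so take 1; remainder 0
So 20356 = 17711 + 2584 + 55 + 5 + 1, with no two terms consecutive in the sequence.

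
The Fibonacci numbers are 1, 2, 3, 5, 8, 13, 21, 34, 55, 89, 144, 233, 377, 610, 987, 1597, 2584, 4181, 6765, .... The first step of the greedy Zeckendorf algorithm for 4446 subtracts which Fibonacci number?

4181 ≤ 4446 < 6765, so the largest Fibonacci number not exceeding 4446 is 4181.

4181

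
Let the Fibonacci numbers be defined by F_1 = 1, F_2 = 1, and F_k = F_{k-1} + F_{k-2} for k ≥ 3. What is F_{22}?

Iterating the recurrence up to F_{15} = 610 and F_{14} = 377:
F_{16} = F_{15} + F_{14} = 610 + 377 = 987
F_{17} = F_{16} + F_{15} = 987 + 610 = 1597
F_{18} = F_{17} + F_{16} = 1597 + 987 = 2584
F_{19} = F_{18} + F_{17} = 2584 + 1597 = 4181
F_{20} = F_{19} + F_{18} = 4181 + 2584 = 6765
F_{21} = F_{20} + F_{19} = 6765 + 4181 = 10946
F_{22} = F_{21} + F_{20} = 10946 + 6765 = 17711

17711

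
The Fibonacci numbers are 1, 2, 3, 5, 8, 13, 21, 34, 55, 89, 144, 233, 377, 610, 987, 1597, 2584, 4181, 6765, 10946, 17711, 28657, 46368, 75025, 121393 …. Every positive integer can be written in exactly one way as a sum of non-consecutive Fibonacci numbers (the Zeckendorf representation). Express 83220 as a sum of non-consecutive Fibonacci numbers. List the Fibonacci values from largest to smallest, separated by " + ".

Greedy algorithm:
83220 − 75025 = 8195
8195 − 6765 = 1430
1430 − 987 = 443
443 − 377 = 66
66 − 55 = 11
11 − 8 = 3
3 − 3 = 0
So 83220 = 75025 + 6765 + 987 + 377 + 55 + 8 + 3, with no two terms consecutive in the sequence.

75025 + 6765 + 987 + 377 + 55 + 8 + 3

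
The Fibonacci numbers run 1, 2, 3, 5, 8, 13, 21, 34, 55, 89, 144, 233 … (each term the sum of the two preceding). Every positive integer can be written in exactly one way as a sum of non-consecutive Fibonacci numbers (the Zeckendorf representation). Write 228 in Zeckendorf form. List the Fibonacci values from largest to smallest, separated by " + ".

144 ≤ 228 < 233, so take 144; remainder 84
55 ≤ 84 < 89, so take 55; remainder 29
21 ≤ 29 < 34, so take 21; remainder 8
8 ≤ 8 < 13, so take 8; remainder 0
So 228 = 144 + 55 + 21 + 8, with no two terms consecutive in the sequence.

144 + 55 + 21 + 8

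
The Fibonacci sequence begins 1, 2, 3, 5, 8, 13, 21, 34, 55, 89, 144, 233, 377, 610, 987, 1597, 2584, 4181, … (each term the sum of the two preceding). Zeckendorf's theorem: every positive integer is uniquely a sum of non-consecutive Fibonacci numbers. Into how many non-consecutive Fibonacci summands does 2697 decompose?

Greedily peel off the largest Fibonacci term at each step:
largest Fibonacci ≤ 2697 is 2584; 2697 − 2584 = 113
largest Fibonacci ≤ 113 is 89; 113 − 89 = 24
largest Fibonacci ≤ 24 is 21; 24 − 21 = 3
largest Fibonacci ≤ 3 is 3; 3 − 3 = 0
2697 = 2584 + 89 + 21 + 3, which has 4 terms.

4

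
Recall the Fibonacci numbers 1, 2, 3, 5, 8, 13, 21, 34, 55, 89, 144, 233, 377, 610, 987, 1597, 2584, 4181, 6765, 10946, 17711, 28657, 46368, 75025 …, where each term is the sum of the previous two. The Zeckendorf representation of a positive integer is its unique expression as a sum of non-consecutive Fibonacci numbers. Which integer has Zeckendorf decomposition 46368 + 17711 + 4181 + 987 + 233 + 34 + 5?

46368 + 17711 + 4181 + 987 + 233 + 34 + 5 = 69519.

69519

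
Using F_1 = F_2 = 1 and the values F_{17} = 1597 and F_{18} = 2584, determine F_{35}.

9227465

By F_{2k+1} = F_k² + F_{k+1}²: F_{35} = 1597² + 2584² = 2550409 + 6677056 = 9227465.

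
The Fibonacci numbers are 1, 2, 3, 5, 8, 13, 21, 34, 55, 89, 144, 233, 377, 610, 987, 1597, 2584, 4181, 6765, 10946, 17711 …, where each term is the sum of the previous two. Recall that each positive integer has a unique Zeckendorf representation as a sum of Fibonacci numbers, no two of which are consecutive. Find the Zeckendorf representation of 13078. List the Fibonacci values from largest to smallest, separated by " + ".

10946 + 1597 + 377 + 144 + 13 + 1

Greedy algorithm:
subtract 10946 from 13078: 2132 remains
subtract 1597 from 2132: 535 remains
subtract 377 from 535: 158 remains
subtract 144 from 158: 14 remains
subtract 13 from 14: 1 remains
subtract 1 from 1: 0 remains
So 13078 = 10946 + 1597 + 377 + 144 + 13 + 1, with no two terms consecutive in the sequence.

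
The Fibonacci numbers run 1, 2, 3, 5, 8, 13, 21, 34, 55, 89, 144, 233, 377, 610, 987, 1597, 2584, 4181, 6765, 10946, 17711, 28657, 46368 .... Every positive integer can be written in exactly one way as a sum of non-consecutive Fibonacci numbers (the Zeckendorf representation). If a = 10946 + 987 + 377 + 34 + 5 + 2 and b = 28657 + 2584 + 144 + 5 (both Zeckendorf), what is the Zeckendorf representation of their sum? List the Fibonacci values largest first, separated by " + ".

The two numbers are 12351 and 31390, so their sum is 43741.
Repeatedly subtract the largest Fibonacci number that fits:
28657 ≤ 43741 < 46368, so take 28657; remainder 15084
10946 ≤ 15084 < 17711, so take 10946; remainder 4138
2584 ≤ 4138 < 4181, so take 2584; remainder 1554
987 ≤ 1554 < 1597, so take 987; remainder 567
377 ≤ 567 < 610, so take 377; remainder 190
144 ≤ 190 < 233, so take 144; remainder 46
34 ≤ 46 < 55, so take 34; remainder 12
8 ≤ 12 < 13, so take 8; remainder 4
3 ≤ 4 < 5, so take 3; remainder 1
1 ≤ 1 < 2, so take 1; remainder 0

28657 + 10946 + 2584 + 987 + 377 + 144 + 34 + 8 + 3 + 1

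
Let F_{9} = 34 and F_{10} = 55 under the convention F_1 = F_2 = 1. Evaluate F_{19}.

By F_{2k+1} = F_k² + F_{k+1}²: F_{19} = 34² + 55² = 1156 + 3025 = 4181.

4181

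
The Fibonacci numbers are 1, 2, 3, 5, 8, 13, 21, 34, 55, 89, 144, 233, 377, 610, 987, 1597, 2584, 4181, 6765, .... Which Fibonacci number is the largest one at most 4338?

4181 ≤ 4338 < 6765, so the largest Fibonacci number not exceeding 4338 is 4181.

4181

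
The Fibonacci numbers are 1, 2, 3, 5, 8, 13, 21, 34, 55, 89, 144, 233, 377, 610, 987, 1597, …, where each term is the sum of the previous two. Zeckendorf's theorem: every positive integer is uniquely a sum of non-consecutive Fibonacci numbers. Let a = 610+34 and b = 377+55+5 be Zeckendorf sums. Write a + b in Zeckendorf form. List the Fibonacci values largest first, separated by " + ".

987 + 89 + 5

The two numbers are 644 and 437, so their sum is 1081.
Greedy algorithm:
1081: greatest Fibonacci not exceeding it is 987, leaving 94
94: greatest Fibonacci not exceeding it is 89, leaving 5
5: greatest Fibonacci not exceeding it is 5, leaving 0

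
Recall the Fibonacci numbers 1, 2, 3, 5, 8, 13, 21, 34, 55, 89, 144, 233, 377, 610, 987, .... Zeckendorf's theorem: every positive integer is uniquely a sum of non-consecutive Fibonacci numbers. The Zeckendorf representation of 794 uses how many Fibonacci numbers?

subtract 610 from 794: 184 remains
subtract 144 from 184: 40 remains
subtract 34 from 40: 6 remains
subtract 5 from 6: 1 remains
subtract 1 from 1: 0 remains
794 = 610 + 144 + 34 + 5 + 1, which has 5 terms.

5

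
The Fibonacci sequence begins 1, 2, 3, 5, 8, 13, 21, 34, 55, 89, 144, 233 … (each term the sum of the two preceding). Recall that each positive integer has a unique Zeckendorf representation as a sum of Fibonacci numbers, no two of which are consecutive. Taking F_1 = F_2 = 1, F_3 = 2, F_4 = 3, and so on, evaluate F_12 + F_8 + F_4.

F_12 + F_8 + F_4 = 144 + 21 + 3 = 168.

168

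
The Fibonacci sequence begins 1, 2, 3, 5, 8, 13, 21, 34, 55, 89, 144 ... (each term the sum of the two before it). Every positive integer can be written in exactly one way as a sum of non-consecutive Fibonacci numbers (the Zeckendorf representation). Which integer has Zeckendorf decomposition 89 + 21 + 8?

118

89 + 21 + 8 = 118.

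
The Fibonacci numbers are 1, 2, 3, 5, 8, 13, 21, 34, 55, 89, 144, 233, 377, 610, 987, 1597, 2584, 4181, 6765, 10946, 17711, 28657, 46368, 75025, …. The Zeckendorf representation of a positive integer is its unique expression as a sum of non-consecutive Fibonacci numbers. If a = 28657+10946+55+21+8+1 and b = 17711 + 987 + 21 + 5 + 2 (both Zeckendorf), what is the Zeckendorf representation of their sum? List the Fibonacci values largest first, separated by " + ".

46368 + 10946 + 987 + 89 + 21 + 3

The two numbers are 39688 and 18726, so their sum is 58414.
Greedy algorithm:
take 46368 (≤ 58414); 58414 − 46368 = 12046
take 10946 (≤ 12046); 12046 − 10946 = 1100
take 987 (≤ 1100); 1100 − 987 = 113
take 89 (≤ 113); 113 − 89 = 24
take 21 (≤ 24); 24 − 21 = 3
take 3 (≤ 3); 3 − 3 = 0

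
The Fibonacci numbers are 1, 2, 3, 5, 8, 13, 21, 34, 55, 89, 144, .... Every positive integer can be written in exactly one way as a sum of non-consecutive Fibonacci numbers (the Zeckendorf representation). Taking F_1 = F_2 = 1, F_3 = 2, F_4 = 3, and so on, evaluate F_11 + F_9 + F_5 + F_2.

F_11 + F_9 + F_5 + F_2 = 89 + 34 + 5 + 1 = 129.

129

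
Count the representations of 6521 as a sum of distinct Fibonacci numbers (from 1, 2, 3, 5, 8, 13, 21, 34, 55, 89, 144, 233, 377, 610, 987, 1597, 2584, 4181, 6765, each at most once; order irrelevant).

Starting from the Zeckendorf form and repeatedly splitting a term F_k into F_{k−1} + F_{k−2} (when neither is already used) reaches every representation.
6521 = 4181+1597+610+89+34+8+2 = 4181+1597+610+89+34+5+3+2 = 4181+1597+610+89+21+13+8+2 = 4181+1597+377+233+89+34+8+2 = 4181+1597+610+89+21+13+5+3+2 = … (25 more), for 30 in all.

30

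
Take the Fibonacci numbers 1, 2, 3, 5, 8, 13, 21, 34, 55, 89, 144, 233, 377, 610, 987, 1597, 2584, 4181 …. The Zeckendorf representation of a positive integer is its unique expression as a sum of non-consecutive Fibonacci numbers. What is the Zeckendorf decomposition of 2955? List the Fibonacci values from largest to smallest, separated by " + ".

2584 + 233 + 89 + 34 + 13 + 2

Greedy algorithm:
take 2584 (≤ 2955); 2955 − 2584 = 371
take 233 (≤ 371); 371 − 233 = 138
take 89 (≤ 138); 138 − 89 = 49
take 34 (≤ 49); 49 − 34 = 15
take 13 (≤ 15); 15 − 13 = 2
take 2 (≤ 2); 2 − 2 = 0
So 2955 = 2584 + 233 + 89 + 34 + 13 + 2, with no two terms consecutive in the sequence.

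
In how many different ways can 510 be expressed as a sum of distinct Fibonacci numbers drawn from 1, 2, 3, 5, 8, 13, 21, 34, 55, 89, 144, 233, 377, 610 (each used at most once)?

510 = 377+89+34+8+2 = 377+89+34+5+3+2 = 377+89+21+13+8+2 = 233+144+89+34+8+2 = 377+89+21+13+5+3+2 = … (7 more), for 12 in all.

12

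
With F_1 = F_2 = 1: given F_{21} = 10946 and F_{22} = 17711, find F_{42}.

By the doubling identity F_{2k} = F_k(2F_{k+1} − F_k): F_{42} = 10946·(2·17711 − 10946) = 10946·24476 = 267914296.

267914296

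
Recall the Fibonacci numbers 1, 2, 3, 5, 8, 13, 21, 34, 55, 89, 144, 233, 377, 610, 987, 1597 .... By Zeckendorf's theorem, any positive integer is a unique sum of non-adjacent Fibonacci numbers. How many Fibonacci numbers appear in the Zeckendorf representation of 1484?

6

take 987 (≤ 1484); 1484 − 987 = 497
take 377 (≤ 497); 497 − 377 = 120
take 89 (≤ 120); 120 − 89 = 31
take 21 (≤ 31); 31 − 21 = 10
take 8 (≤ 10); 10 − 8 = 2
take 2 (≤ 2); 2 − 2 = 0
1484 = 987 + 377 + 89 + 21 + 8 + 2, which has 6 terms.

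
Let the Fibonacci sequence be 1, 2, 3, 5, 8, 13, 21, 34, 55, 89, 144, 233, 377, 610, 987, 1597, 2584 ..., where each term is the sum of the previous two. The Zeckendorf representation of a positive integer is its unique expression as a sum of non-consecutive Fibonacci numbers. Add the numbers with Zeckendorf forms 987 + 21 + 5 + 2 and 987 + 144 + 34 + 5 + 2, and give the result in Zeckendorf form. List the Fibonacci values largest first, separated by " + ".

1597 + 377 + 144 + 55 + 13 + 1

The two numbers are 1015 and 1172, so their sum is 2187.
1597 ≤ 2187 < 2584, so take 1597; remainder 590
377 ≤ 590 < 610, so take 377; remainder 213
144 ≤ 213 < 233, so take 144; remainder 69
55 ≤ 69 < 89, so take 55; remainder 14
13 ≤ 14 < 21, so take 13; remainder 1
1 ≤ 1 < 2, so take 1; remainder 0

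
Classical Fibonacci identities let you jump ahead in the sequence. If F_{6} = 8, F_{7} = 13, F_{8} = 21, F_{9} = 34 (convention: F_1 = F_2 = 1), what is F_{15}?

610

By the addition formula F_{m+n} = F_m F_{n+1} + F_{m−1} F_n with m=9, n=6: F_{15} = 34·13 + 21·8 = 442 + 168 = 610.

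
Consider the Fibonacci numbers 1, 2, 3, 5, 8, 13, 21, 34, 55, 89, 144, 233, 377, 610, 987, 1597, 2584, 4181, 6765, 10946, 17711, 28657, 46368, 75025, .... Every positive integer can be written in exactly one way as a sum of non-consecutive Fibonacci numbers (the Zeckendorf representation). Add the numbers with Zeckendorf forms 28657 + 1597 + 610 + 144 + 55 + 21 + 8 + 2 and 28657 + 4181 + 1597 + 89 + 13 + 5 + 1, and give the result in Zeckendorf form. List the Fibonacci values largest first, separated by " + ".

46368 + 17711 + 987 + 377 + 144 + 34 + 13 + 3

The two numbers are 31094 and 34543, so their sum is 65637.
46368 ≤ 65637 < 75025, so take 46368; remainder 19269
17711 ≤ 19269 < 28657, so take 17711; remainder 1558
987 ≤ 1558 < 1597, so take 987; remainder 571
377 ≤ 571 < 610, so take 377; remainder 194
144 ≤ 194 < 233, so take 144; remainder 50
34 ≤ 50 < 55, so take 34; remainder 16
13 ≤ 16 < 21, so take 13; remainder 3
3 ≤ 3 < 5, so take 3; remainder 0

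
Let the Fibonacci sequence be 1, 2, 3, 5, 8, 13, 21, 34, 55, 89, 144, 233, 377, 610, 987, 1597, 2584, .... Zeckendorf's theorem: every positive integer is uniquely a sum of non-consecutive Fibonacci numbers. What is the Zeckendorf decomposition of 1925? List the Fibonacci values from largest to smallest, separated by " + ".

1925: greatest Fibonacci not exceeding it is 1597, leaving 328
328: greatest Fibonacci not exceeding it is 233, leaving 95
95: greatest Fibonacci not exceeding it is 89, leaving 6
6: greatest Fibonacci not exceeding it is 5, leaving 1
1: greatest Fibonacci not exceeding it is 1, leaving 0
So 1925 = 1597 + 233 + 89 + 5 + 1, with no two terms consecutive in the sequence.

1597 + 233 + 89 + 5 + 1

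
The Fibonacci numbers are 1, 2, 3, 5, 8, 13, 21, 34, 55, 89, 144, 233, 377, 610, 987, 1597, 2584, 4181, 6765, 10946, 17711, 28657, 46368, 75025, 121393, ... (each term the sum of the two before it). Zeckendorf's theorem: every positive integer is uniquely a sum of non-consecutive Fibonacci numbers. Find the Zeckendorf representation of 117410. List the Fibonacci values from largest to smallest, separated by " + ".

75025 + 28657 + 10946 + 2584 + 144 + 34 + 13 + 5 + 2

take 75025 (≤ 117410); 117410 − 75025 = 42385
take 28657 (≤ 42385); 42385 − 28657 = 13728
take 10946 (≤ 13728); 13728 − 10946 = 2782
take 2584 (≤ 2782); 2782 − 2584 = 198
take 144 (≤ 198); 198 − 144 = 54
take 34 (≤ 54); 54 − 34 = 20
take 13 (≤ 20); 20 − 13 = 7
take 5 (≤ 7); 7 − 5 = 2
take 2 (≤ 2); 2 − 2 = 0
So 117410 = 75025 + 28657 + 10946 + 2584 + 144 + 34 + 13 + 5 + 2, with no two terms consecutive in the sequence.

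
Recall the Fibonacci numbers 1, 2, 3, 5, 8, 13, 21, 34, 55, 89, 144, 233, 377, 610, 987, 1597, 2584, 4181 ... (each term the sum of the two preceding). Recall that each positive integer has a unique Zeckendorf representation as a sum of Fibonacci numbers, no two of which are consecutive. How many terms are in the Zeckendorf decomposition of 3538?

Greedily peel off the largest Fibonacci term at each step:
subtract 2584 from 3538: 954 remains
subtract 610 from 954: 344 remains
subtract 233 from 344: 111 remains
subtract 89 from 111: 22 remains
subtract 21 from 22: 1 remains
subtract 1 from 1: 0 remains
3538 = 2584 + 610 + 233 + 89 + 21 + 1, which has 6 terms.

6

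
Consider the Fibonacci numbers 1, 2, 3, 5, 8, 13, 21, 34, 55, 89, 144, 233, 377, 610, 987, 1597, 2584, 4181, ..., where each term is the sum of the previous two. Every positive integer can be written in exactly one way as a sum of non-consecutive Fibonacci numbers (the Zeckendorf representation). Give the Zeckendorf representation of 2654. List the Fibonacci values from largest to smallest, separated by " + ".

2584 + 55 + 13 + 2

Greedily peel off the largest Fibonacci term at each step:
largest Fibonacci ≤ 2654 is 2584; 2654 − 2584 = 70
largest Fibonacci ≤ 70 is 55; 70 − 55 = 15
largest Fibonacci ≤ 15 is 13; 15 − 13 = 2
largest Fibonacci ≤ 2 is 2; 2 − 2 = 0
So 2654 = 2584 + 55 + 13 + 2, with no two terms consecutive in the sequence.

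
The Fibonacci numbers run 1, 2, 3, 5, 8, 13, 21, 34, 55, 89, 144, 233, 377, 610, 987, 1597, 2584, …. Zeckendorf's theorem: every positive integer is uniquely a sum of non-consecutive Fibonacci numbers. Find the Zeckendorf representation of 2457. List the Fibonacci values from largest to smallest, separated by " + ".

1597 + 610 + 233 + 13 + 3 + 1

Repeatedly subtract the largest Fibonacci number that fits:
2457 − 1597 = 860
860 − 610 = 250
250 − 233 = 17
17 − 13 = 4
4 − 3 = 1
1 − 1 = 0
So 2457 = 1597 + 610 + 233 + 13 + 3 + 1, with no two terms consecutive in the sequence.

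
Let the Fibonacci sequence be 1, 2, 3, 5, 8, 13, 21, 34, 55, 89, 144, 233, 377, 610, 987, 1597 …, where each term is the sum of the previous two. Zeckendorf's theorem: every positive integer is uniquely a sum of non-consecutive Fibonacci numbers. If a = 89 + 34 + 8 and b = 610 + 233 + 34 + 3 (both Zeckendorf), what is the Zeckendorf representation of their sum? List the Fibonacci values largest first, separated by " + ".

The two numbers are 131 and 880, so their sum is 1011.
Repeatedly subtract the largest Fibonacci number that fits:
1011: greatest Fibonacci not exceeding it is 987, leaving 24
24: greatest Fibonacci not exceeding it is 21, leaving 3
3: greatest Fibonacci not exceeding it is 3, leaving 0

987 + 21 + 3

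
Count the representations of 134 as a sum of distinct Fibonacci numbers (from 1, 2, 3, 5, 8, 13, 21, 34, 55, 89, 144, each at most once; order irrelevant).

9

Starting from the Zeckendorf form and repeatedly splitting a term F_k into F_{k−1} + F_{k−2} (when neither is already used) reaches every representation.
134 = 89+34+8+3 = 89+34+8+2+1 = 89+21+13+8+3 = … (6 more), for 9 in all.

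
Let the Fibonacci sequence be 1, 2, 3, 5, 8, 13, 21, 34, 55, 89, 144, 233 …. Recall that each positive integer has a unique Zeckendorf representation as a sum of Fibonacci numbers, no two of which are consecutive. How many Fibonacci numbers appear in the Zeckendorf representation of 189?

189 − 144 = 45
45 − 34 = 11
11 − 8 = 3
3 − 3 = 0
189 = 144 + 34 + 8 + 3, which has 4 terms.

4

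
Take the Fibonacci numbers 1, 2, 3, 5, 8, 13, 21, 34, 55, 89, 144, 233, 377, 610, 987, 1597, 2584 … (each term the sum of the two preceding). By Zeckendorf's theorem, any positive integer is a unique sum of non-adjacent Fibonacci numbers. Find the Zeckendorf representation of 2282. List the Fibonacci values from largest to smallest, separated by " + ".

1597 ≤ 2282 < 2584, so take 1597; remainder 685
610 ≤ 685 < 987, so take 610; remainder 75
55 ≤ 75 < 89, so take 55; remainder 20
13 ≤ 20 < 21, so take 13; remainder 7
5 ≤ 7 < 8, so take 5; remainder 2
2 ≤ 2 < 3, so take 2; remainder 0
So 2282 = 1597 + 610 + 55 + 13 + 5 + 2, with no two terms consecutive in the sequence.

1597 + 610 + 55 + 13 + 5 + 2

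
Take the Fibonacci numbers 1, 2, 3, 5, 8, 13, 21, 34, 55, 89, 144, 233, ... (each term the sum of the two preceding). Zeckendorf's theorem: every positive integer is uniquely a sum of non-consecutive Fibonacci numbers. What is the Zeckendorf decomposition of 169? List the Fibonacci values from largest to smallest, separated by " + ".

144 + 21 + 3 + 1

take 144 (≤ 169); 169 − 144 = 25
take 21 (≤ 25); 25 − 21 = 4
take 3 (≤ 4); 4 − 3 = 1
take 1 (≤ 1); 1 − 1 = 0
So 169 = 144 + 21 + 3 + 1, with no two terms consecutive in the sequence.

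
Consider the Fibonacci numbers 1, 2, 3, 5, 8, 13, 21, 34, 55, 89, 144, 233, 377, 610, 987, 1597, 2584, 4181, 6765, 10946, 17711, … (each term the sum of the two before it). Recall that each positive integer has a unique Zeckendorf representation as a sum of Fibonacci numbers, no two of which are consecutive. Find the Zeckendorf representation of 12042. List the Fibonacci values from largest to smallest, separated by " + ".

10946 + 987 + 89 + 13 + 5 + 2

Greedily peel off the largest Fibonacci term at each step:
12042 − 10946 = 1096
1096 − 987 = 109
109 − 89 = 20
20 − 13 = 7
7 − 5 = 2
2 − 2 = 0
So 12042 = 10946 + 987 + 89 + 13 + 5 + 2, with no two terms consecutive in the sequence.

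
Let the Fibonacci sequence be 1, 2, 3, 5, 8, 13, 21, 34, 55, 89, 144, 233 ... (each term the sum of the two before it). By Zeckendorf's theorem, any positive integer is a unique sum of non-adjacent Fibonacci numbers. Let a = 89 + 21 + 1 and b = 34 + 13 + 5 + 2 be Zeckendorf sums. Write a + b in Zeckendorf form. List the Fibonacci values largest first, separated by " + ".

The two numbers are 111 and 54, so their sum is 165.
Greedy algorithm:
144 ≤ 165 < 233, so take 144; remainder 21
21 ≤ 21 < 34, so take 21; remainder 0

144 + 21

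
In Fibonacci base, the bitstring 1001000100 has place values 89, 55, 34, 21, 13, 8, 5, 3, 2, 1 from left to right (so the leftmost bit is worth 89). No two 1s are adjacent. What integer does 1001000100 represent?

Summing the place values of the 1 bits: 89 + 21 + 3 = 113.

113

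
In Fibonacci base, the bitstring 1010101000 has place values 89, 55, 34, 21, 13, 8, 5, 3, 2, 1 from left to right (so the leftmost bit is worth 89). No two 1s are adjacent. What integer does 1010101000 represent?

141

Summing the place values of the 1 bits: 89 + 34 + 13 + 5 = 141.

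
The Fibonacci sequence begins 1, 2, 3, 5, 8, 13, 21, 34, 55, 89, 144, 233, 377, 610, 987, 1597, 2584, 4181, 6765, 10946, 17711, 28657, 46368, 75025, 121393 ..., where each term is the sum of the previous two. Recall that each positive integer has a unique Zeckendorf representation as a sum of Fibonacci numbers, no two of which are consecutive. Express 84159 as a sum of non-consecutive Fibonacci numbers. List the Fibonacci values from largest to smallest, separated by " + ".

75025 + 6765 + 1597 + 610 + 144 + 13 + 5

75025 ≤ 84159 < 121393, so take 75025; remainder 9134
6765 ≤ 9134 < 10946, so take 6765; remainder 2369
1597 ≤ 2369 < 2584, so take 1597; remainder 772
610 ≤ 772 < 987, so take 610; remainder 162
144 ≤ 162 < 233, so take 144; remainder 18
13 ≤ 18 < 21, so take 13; remainder 5
5 ≤ 5 < 8, so take 5; remainder 0
So 84159 = 75025 + 6765 + 1597 + 610 + 144 + 13 + 5, with no two terms consecutive in the sequence.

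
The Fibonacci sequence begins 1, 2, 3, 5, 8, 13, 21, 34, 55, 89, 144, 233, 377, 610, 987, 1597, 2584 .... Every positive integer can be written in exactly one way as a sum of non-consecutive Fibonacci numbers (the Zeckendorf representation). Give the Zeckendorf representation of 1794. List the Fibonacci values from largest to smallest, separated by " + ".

1597 ≤ 1794 < 2584, so take 1597; remainder 197
144 ≤ 197 < 233, so take 144; remainder 53
34 ≤ 53 < 55, so take 34; remainder 19
13 ≤ 19 < 21, so take 13; remainder 6
5 ≤ 6 < 8, so take 5; remainder 1
1 ≤ 1 < 2, so take 1; remainder 0
So 1794 = 1597 + 144 + 34 + 13 + 5 + 1, with no two terms consecutive in the sequence.

1597 + 144 + 34 + 13 + 5 + 1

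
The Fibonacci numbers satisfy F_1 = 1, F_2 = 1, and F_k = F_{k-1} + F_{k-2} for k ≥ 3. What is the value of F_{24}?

Iterating the recurrence up to F_{17} = 1597 and F_{16} = 987:
F_{18} = F_{17} + F_{16} = 1597 + 987 = 2584
F_{19} = F_{18} + F_{17} = 2584 + 1597 = 4181
F_{20} = F_{19} + F_{18} = 4181 + 2584 = 6765
F_{21} = F_{20} + F_{19} = 6765 + 4181 = 10946
F_{22} = F_{21} + F_{20} = 10946 + 6765 = 17711
F_{23} = F_{22} + F_{21} = 17711 + 10946 = 28657
F_{24} = F_{23} + F_{22} = 28657 + 17711 = 46368

46368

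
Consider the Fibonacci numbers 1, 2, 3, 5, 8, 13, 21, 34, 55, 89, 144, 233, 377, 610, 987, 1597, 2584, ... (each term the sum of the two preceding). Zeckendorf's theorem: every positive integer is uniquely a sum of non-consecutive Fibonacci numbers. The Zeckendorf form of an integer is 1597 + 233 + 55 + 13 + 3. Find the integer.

1597 + 233 + 55 + 13 + 3 = 1901.

1901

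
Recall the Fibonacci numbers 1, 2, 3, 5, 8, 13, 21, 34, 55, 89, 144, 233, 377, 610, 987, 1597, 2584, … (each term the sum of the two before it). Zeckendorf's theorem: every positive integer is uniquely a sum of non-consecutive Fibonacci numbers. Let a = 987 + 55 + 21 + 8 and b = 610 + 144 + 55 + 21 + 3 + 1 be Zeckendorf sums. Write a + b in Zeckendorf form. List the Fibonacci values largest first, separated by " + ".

1597 + 233 + 55 + 13 + 5 + 2

The two numbers are 1071 and 834, so their sum is 1905.
Greedily peel off the largest Fibonacci term at each step:
largest Fibonacci ≤ 1905 is 1597; 1905 − 1597 = 308
largest Fibonacci ≤ 308 is 233; 308 − 233 = 75
largest Fibonacci ≤ 75 is 55; 75 − 55 = 20
largest Fibonacci ≤ 20 is 13; 20 − 13 = 7
largest Fibonacci ≤ 7 is 5; 7 − 5 = 2
largest Fibonacci ≤ 2 is 2; 2 − 2 = 0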